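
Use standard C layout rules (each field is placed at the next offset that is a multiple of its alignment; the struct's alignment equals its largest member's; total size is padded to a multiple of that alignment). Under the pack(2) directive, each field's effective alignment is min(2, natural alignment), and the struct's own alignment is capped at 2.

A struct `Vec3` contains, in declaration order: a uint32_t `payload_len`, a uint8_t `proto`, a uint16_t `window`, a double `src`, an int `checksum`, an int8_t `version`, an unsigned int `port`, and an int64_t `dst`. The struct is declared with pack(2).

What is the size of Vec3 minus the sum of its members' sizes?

@0: payload_len [4B, align 2] → 4
@4: proto [1B, align 1] → 5
+1 pad (align 2)
@6: window [2B, align 2] → 8
@8: src [8B, align 2] → 16
@16: checksum [4B, align 2] → 20
@20: version [1B, align 1] → 21
+1 pad (align 2)
@22: port [4B, align 2] → 26
@26: dst [8B, align 2] → 34
size 34, align 2
data bytes 32, size 34 → padding 2

2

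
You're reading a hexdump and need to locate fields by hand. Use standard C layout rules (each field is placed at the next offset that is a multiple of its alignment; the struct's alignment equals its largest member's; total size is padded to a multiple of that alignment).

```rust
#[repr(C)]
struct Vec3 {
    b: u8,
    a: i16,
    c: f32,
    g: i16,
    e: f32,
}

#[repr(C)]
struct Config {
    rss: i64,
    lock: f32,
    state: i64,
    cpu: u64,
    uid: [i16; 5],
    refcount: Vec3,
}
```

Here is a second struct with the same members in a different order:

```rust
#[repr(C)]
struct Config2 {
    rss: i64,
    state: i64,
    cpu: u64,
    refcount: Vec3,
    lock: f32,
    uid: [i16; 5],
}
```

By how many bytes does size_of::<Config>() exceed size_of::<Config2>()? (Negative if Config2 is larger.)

8

Vec3: 0..1  b  (1B, 1-aligned); 1..2  -- padding (1B); 2..4  a  (2B, 2-aligned); 4..8  c  (4B, 4-aligned); 8..10  g  (2B, 2-aligned); 10..12  -- padding (2B); 12..16  e  (4B, 4-aligned); sizeof = 16, alignof = 4
0..8  rss  (8B, 8-aligned)
8..12  lock  (4B, 4-aligned)
12..16  -- padding (4B)
16..24  state  (8B, 8-aligned)
24..32  cpu  (8B, 8-aligned)
32..42  uid  (10B, 2-aligned)
42..44  -- padding (2B)
44..60  refcount  (16B, 4-aligned)
60..64  -- tail padding (4B)
sizeof = 64, alignof = 8
— Config2 —
0..8  rss  (8B, 8-aligned)
8..16  state  (8B, 8-aligned)
16..24  cpu  (8B, 8-aligned)
24..40  refcount  (16B, 4-aligned)
40..44  lock  (4B, 4-aligned)
44..54  uid  (10B, 2-aligned)
54..56  -- tail padding (2B)
sizeof = 56, alignof = 8
64 − 56 = 8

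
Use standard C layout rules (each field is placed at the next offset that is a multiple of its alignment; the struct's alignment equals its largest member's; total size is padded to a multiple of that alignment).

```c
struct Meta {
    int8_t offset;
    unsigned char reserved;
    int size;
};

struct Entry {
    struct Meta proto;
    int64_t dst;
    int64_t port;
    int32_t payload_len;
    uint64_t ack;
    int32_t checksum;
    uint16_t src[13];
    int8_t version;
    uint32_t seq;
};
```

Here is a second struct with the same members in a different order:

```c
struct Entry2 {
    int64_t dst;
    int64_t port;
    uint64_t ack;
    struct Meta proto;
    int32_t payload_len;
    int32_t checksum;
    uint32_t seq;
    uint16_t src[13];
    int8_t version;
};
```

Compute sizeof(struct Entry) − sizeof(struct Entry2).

8

Meta: @0: offset [1B, align 1] → 1; @1: reserved [1B, align 1] → 2; +2 pad (align 4); @4: size [4B, align 4] → 8; size 8, align 4
@0: proto [8B, align 4] → 8
@8: dst [8B, align 8] → 16
@16: port [8B, align 8] → 24
@24: payload_len [4B, align 4] → 28
+4 pad (align 8)
@32: ack [8B, align 8] → 40
@40: checksum [4B, align 4] → 44
@44: src [26B, align 2] → 70
@70: version [1B, align 1] → 71
+1 pad (align 4)
@72: seq [4B, align 4] → 76
+4 tail pad (align 8)
size 80, align 8
— Entry2 —
@0: dst [8B, align 8] → 8
@8: port [8B, align 8] → 16
@16: ack [8B, align 8] → 24
@24: proto [8B, align 4] → 32
@32: payload_len [4B, align 4] → 36
@36: checksum [4B, align 4] → 40
@40: seq [4B, align 4] → 44
@44: src [26B, align 2] → 70
@70: version [1B, align 1] → 71
+1 tail pad (align 8)
size 72, align 8
80 − 72 = 8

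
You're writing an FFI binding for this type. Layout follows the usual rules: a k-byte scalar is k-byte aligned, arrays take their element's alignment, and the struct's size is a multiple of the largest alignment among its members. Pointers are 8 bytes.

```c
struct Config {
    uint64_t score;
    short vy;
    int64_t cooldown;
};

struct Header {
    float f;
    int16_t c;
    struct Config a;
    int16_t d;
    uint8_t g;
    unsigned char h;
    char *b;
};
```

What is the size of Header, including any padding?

Config: @0: score [8B, align 8] → 8; @8: vy [2B, align 2] → 10; +6 pad (align 8); @16: cooldown [8B, align 8] → 24; size 24, align 8
@0: f [4B, align 4] → 4
@4: c [2B, align 2] → 6
+2 pad (align 8)
@8: a [24B, align 8] → 32
@32: d [2B, align 2] → 34
@34: g [1B, align 1] → 35
@35: h [1B, align 1] → 36
+4 pad (align 8)
@40: b [8B, align 8] → 48
size 48, align 8

48 bytes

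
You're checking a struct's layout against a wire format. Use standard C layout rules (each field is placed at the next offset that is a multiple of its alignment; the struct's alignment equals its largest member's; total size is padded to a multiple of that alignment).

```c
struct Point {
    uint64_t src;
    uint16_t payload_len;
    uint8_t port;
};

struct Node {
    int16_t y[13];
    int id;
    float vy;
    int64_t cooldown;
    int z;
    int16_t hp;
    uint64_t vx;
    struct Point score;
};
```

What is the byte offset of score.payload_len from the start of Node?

Point: @0: src [8B, align 8] → 8; @8: payload_len [2B, align 2] → 10; @10: port [1B, align 1] → 11; +5 tail pad (align 8); size 16, align 8
@0: y [26B, align 2] → 26
+2 pad (align 4)
@28: id [4B, align 4] → 32
@32: vy [4B, align 4] → 36
+4 pad (align 8)
@40: cooldown [8B, align 8] → 48
@48: z [4B, align 4] → 52
@52: hp [2B, align 2] → 54
+2 pad (align 8)
@56: vx [8B, align 8] → 64
@64: score [16B, align 8] → 80
within Point: payload_len at 8
64 + 8 = 72

72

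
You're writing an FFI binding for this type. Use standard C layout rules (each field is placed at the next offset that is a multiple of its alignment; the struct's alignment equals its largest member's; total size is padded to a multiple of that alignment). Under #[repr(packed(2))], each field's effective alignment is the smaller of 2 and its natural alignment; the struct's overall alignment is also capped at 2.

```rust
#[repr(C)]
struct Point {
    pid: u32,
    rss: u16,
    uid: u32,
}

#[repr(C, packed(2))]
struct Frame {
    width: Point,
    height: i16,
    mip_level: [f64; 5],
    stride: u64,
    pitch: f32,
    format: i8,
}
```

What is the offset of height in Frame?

12

Point: pid at 0 (size 4, align 4) → ends 4; rss at 4 (size 2, align 2) → ends 6; pad 2 to align 4 for uid; uid at 8 (size 4, align 4) → ends 12; total 12 bytes, alignment 4
width at 0 (size 12, align 2) → ends 12
height at 12 (size 2, align 2) → ends 14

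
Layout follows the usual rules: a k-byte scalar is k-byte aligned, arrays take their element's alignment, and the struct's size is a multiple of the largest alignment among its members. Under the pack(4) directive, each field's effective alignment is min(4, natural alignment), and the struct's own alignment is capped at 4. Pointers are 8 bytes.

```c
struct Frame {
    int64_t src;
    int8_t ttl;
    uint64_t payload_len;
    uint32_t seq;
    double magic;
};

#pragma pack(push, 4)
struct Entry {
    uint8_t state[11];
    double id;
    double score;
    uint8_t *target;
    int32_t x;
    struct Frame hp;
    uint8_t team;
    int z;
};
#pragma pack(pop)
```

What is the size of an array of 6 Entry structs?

528

Frame: 0..8  src  (8B, 8-aligned); 8..9  ttl  (1B, 1-aligned); 9..16  -- padding (7B); 16..24  payload_len  (8B, 8-aligned); 24..28  seq  (4B, 4-aligned); 28..32  -- padding (4B); 32..40  magic  (8B, 8-aligned); sizeof = 40, alignof = 8
0..11  state  (11B, 1-aligned)
11..12  -- padding (1B)
12..20  id  (8B, 4-aligned)
20..28  score  (8B, 4-aligned)
28..36  target  (8B, 4-aligned)
36..40  x  (4B, 4-aligned)
40..80  hp  (40B, 4-aligned)
80..81  team  (1B, 1-aligned)
81..84  -- padding (3B)
84..88  z  (4B, 4-aligned)
sizeof = 88, alignof = 4
array of 6: 6 × 88 = 528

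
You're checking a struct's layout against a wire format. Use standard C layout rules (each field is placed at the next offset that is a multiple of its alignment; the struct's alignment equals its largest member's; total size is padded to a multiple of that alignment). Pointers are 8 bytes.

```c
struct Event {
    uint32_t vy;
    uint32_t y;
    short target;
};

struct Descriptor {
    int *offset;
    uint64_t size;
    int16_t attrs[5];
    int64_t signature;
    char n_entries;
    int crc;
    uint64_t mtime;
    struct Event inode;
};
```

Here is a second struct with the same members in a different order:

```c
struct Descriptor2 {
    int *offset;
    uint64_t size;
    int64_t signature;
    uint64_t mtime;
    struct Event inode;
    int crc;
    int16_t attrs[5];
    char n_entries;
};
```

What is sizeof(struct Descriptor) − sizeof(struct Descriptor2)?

8

Event: 0..4  vy  (4B, 4-aligned); 4..8  y  (4B, 4-aligned); 8..10  target  (2B, 2-aligned); 10..12  -- tail padding (2B); sizeof = 12, alignof = 4
0..8  offset  (8B, 8-aligned)
8..16  size  (8B, 8-aligned)
16..26  attrs  (10B, 2-aligned)
26..32  -- padding (6B)
32..40  signature  (8B, 8-aligned)
40..41  n_entries  (1B, 1-aligned)
41..44  -- padding (3B)
44..48  crc  (4B, 4-aligned)
48..56  mtime  (8B, 8-aligned)
56..68  inode  (12B, 4-aligned)
68..72  -- tail padding (4B)
sizeof = 72, alignof = 8
— Descriptor2 —
0..8  offset  (8B, 8-aligned)
8..16  size  (8B, 8-aligned)
16..24  signature  (8B, 8-aligned)
24..32  mtime  (8B, 8-aligned)
32..44  inode  (12B, 4-aligned)
44..48  crc  (4B, 4-aligned)
48..58  attrs  (10B, 2-aligned)
58..59  n_entries  (1B, 1-aligned)
59..64  -- tail padding (5B)
sizeof = 64, alignof = 8
72 − 64 = 8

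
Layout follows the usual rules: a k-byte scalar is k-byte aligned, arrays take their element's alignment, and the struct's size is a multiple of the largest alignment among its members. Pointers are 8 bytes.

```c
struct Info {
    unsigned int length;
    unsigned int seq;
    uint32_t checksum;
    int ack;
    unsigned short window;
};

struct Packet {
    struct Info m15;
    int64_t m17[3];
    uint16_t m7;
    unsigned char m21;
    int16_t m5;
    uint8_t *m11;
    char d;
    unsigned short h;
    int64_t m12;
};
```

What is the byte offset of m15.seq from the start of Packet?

Info: 0..4  length  (4B, 4-aligned); 4..8  seq  (4B, 4-aligned); 8..12  checksum  (4B, 4-aligned); 12..16  ack  (4B, 4-aligned); 16..18  window  (2B, 2-aligned); 18..20  -- tail padding (2B); sizeof = 20, alignof = 4
0..20  m15  (20B, 4-aligned)
within Info: seq at 4
0 + 4 = 4

4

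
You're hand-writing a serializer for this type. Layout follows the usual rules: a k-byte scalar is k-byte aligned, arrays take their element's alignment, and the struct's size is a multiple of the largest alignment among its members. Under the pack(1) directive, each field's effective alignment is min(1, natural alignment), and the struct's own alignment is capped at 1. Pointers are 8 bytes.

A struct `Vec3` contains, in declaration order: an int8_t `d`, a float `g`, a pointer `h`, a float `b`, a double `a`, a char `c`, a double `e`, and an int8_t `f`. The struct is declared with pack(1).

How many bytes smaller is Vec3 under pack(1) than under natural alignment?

natural layout:
  @0: d [1B, align 1] → 1
  +3 pad (align 4)
  @4: g [4B, align 4] → 8
  @8: h [8B, align 8] → 16
  @16: b [4B, align 4] → 20
  +4 pad (align 8)
  @24: a [8B, align 8] → 32
  @32: c [1B, align 1] → 33
  +7 pad (align 8)
  @40: e [8B, align 8] → 48
  @48: f [1B, align 1] → 49
  +7 tail pad (align 8)
  size 56, align 8
packed(1) layout:
  @0: d [1B, align 1] → 1
  @1: g [4B, align 1] → 5
  @5: h [8B, align 1] → 13
  @13: b [4B, align 1] → 17
  @17: a [8B, align 1] → 25
  @25: c [1B, align 1] → 26
  @26: e [8B, align 1] → 34
  @34: f [1B, align 1] → 35
  size 35, align 1
56 − 35 = 21

21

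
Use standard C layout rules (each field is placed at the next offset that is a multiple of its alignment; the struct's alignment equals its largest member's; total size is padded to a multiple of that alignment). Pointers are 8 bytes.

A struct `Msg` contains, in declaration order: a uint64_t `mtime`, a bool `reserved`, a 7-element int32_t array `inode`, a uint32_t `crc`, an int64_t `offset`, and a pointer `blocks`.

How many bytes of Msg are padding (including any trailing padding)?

@0: mtime [8B, align 8] → 8
@8: reserved [1B, align 1] → 9
+3 pad (align 4)
@12: inode [28B, align 4] → 40
@40: crc [4B, align 4] → 44
+4 pad (align 8)
@48: offset [8B, align 8] → 56
@56: blocks [8B, align 8] → 64
size 64, align 8
data bytes 57, size 64 → padding 7

7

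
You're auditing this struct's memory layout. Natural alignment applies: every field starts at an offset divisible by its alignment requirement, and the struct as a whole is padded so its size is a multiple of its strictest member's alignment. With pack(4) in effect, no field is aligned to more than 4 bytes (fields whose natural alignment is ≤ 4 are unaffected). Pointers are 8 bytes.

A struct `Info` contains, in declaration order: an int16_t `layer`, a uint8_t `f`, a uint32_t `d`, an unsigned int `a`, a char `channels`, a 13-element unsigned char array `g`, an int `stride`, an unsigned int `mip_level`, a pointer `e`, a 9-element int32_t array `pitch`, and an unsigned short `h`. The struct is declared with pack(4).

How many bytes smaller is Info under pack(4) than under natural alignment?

4

natural layout:
  0..2  layer  (2B, 2-aligned)
  2..3  f  (1B, 1-aligned)
  3..4  -- padding (1B)
  4..8  d  (4B, 4-aligned)
  8..12  a  (4B, 4-aligned)
  12..13  channels  (1B, 1-aligned)
  13..26  g  (13B, 1-aligned)
  26..28  -- padding (2B)
  28..32  stride  (4B, 4-aligned)
  32..36  mip_level  (4B, 4-aligned)
  36..40  -- padding (4B)
  40..48  e  (8B, 8-aligned)
  48..84  pitch  (36B, 4-aligned)
  84..86  h  (2B, 2-aligned)
  86..88  -- tail padding (2B)
  sizeof = 88, alignof = 8
packed(4) layout:
  0..2  layer  (2B, 2-aligned)
  2..3  f  (1B, 1-aligned)
  3..4  -- padding (1B)
  4..8  d  (4B, 4-aligned)
  8..12  a  (4B, 4-aligned)
  12..13  channels  (1B, 1-aligned)
  13..26  g  (13B, 1-aligned)
  26..28  -- padding (2B)
  28..32  stride  (4B, 4-aligned)
  32..36  mip_level  (4B, 4-aligned)
  36..44  e  (8B, 4-aligned)
  44..80  pitch  (36B, 4-aligned)
  80..82  h  (2B, 2-aligned)
  82..84  -- tail padding (2B)
  sizeof = 84, alignof = 4
88 − 84 = 4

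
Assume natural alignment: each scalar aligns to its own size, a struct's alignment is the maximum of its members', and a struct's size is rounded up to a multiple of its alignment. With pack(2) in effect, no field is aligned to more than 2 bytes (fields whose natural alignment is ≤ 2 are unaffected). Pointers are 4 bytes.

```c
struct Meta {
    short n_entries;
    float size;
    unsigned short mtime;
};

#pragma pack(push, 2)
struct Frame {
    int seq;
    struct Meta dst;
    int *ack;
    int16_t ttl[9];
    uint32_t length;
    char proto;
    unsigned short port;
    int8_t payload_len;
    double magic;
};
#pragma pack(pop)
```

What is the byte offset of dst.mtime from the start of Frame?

Meta: n_entries at 0 (size 2, align 2) → ends 2; pad 2 to align 4 for size; size at 4 (size 4, align 4) → ends 8; mtime at 8 (size 2, align 2) → ends 10; tail pad 2 to reach multiple of 4; total 12 bytes, alignment 4
seq at 0 (size 4, align 2) → ends 4
dst at 4 (size 12, align 2) → ends 16
within Meta: mtime at 8
4 + 8 = 12

12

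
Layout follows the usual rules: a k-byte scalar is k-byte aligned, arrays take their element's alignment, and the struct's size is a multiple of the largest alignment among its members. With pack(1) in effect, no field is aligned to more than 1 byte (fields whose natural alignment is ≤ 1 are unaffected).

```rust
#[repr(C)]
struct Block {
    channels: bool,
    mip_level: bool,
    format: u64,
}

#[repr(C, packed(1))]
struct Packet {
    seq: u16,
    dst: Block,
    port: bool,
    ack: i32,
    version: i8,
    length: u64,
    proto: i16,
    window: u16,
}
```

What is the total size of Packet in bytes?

Block: 0..1  channels  (1B, 1-aligned); 1..2  mip_level  (1B, 1-aligned); 2..8  -- padding (6B); 8..16  format  (8B, 8-aligned); sizeof = 16, alignof = 8
0..2  seq  (2B, 1-aligned)
2..18  dst  (16B, 1-aligned)
18..19  port  (1B, 1-aligned)
19..23  ack  (4B, 1-aligned)
23..24  version  (1B, 1-aligned)
24..32  length  (8B, 1-aligned)
32..34  proto  (2B, 1-aligned)
34..36  window  (2B, 1-aligned)
sizeof = 36, alignof = 1

36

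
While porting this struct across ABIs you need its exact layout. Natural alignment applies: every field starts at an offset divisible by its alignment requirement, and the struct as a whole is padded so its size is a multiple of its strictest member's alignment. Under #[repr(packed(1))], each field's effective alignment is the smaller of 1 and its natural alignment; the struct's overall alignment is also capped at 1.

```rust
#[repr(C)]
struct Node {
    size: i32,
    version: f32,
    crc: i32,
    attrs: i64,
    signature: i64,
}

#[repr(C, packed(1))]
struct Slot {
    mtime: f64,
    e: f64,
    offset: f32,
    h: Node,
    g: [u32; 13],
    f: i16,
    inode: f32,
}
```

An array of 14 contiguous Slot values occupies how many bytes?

1540

Node: @0: size [4B, align 4] → 4; @4: version [4B, align 4] → 8; @8: crc [4B, align 4] → 12; +4 pad (align 8); @16: attrs [8B, align 8] → 24; @24: signature [8B, align 8] → 32; size 32, align 8
@0: mtime [8B, align 1] → 8
@8: e [8B, align 1] → 16
@16: offset [4B, align 1] → 20
@20: h [32B, align 1] → 52
@52: g [52B, align 1] → 104
@104: f [2B, align 1] → 106
@106: inode [4B, align 1] → 110
size 110, align 1
array of 14: 14 × 110 = 1540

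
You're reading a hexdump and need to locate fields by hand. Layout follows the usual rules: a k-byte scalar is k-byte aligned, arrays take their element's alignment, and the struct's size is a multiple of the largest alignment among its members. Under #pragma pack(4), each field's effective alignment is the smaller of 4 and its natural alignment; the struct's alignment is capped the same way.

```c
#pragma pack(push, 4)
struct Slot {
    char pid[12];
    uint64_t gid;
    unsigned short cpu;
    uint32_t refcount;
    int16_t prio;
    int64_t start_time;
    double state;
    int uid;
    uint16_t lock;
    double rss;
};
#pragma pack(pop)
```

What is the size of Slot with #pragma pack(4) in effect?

64

pid at 0 (size 12, align 1) → ends 12
gid at 12 (size 8, align 4) → ends 20
cpu at 20 (size 2, align 2) → ends 22
pad 2 to align 4 for refcount
refcount at 24 (size 4, align 4) → ends 28
prio at 28 (size 2, align 2) → ends 30
pad 2 to align 4 for start_time
start_time at 32 (size 8, align 4) → ends 40
state at 40 (size 8, align 4) → ends 48
uid at 48 (size 4, align 4) → ends 52
lock at 52 (size 2, align 2) → ends 54
pad 2 to align 4 for rss
rss at 56 (size 8, align 4) → ends 64
total 64 bytes, alignment 4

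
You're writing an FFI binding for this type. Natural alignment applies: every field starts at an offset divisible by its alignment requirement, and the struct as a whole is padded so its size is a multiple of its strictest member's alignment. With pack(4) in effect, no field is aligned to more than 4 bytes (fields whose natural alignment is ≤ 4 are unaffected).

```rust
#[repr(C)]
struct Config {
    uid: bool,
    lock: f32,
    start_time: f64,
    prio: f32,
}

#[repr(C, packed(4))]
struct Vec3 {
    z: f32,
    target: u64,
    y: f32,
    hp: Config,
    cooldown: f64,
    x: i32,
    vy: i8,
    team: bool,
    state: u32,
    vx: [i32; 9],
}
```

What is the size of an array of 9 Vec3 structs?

Config: 0..1  uid  (1B, 1-aligned); 1..4  -- padding (3B); 4..8  lock  (4B, 4-aligned); 8..16  start_time  (8B, 8-aligned); 16..20  prio  (4B, 4-aligned); 20..24  -- tail padding (4B); sizeof = 24, alignof = 8
0..4  z  (4B, 4-aligned)
4..12  target  (8B, 4-aligned)
12..16  y  (4B, 4-aligned)
16..40  hp  (24B, 4-aligned)
40..48  cooldown  (8B, 4-aligned)
48..52  x  (4B, 4-aligned)
52..53  vy  (1B, 1-aligned)
53..54  team  (1B, 1-aligned)
54..56  -- padding (2B)
56..60  state  (4B, 4-aligned)
60..96  vx  (36B, 4-aligned)
sizeof = 96, alignof = 4
array of 9: 9 × 96 = 864

864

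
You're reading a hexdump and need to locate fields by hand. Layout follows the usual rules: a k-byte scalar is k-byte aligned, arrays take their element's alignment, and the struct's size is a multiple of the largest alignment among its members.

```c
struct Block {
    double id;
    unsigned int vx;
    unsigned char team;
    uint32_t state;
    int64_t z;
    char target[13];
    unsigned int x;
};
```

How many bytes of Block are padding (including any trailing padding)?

0..8  id  (8B, 8-aligned)
8..12  vx  (4B, 4-aligned)
12..13  team  (1B, 1-aligned)
13..16  -- padding (3B)
16..20  state  (4B, 4-aligned)
20..24  -- padding (4B)
24..32  z  (8B, 8-aligned)
32..45  target  (13B, 1-aligned)
45..48  -- padding (3B)
48..52  x  (4B, 4-aligned)
52..56  -- tail padding (4B)
sizeof = 56, alignof = 8
data bytes 42, size 56 → padding 14

14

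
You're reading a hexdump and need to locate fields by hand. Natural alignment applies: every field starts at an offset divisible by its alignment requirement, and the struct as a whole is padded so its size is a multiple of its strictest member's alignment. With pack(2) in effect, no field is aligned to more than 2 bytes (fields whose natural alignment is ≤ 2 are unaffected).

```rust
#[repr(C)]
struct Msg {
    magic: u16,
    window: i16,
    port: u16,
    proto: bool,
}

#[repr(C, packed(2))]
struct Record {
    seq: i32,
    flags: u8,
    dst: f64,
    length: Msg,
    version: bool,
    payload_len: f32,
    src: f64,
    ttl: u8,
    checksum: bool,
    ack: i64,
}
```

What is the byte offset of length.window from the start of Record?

16

Msg: @0: magic [2B, align 2] → 2; @2: window [2B, align 2] → 4; @4: port [2B, align 2] → 6; @6: proto [1B, align 1] → 7; +1 tail pad (align 2); size 8, align 2
@0: seq [4B, align 2] → 4
@4: flags [1B, align 1] → 5
+1 pad (align 2)
@6: dst [8B, align 2] → 14
@14: length [8B, align 2] → 22
within Msg: window at 2
14 + 2 = 16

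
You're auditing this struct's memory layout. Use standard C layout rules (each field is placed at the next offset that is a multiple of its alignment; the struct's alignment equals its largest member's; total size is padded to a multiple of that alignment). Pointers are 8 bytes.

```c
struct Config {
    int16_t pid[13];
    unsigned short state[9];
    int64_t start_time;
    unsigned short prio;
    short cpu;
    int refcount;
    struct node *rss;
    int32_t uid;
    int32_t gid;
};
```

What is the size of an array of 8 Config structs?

640

0..26  pid  (26B, 2-aligned)
26..44  state  (18B, 2-aligned)
44..48  -- padding (4B)
48..56  start_time  (8B, 8-aligned)
56..58  prio  (2B, 2-aligned)
58..60  cpu  (2B, 2-aligned)
60..64  refcount  (4B, 4-aligned)
64..72  rss  (8B, 8-aligned)
72..76  uid  (4B, 4-aligned)
76..80  gid  (4B, 4-aligned)
sizeof = 80, alignof = 8
array of 8: 8 × 80 = 640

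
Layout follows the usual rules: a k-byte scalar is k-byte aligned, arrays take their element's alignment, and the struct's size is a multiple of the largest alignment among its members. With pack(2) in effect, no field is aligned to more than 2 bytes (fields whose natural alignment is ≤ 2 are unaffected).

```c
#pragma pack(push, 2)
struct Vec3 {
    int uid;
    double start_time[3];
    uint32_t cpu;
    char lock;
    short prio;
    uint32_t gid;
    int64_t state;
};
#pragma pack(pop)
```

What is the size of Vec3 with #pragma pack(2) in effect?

uid at 0 (size 4, align 2) → ends 4
start_time at 4 (size 24, align 2) → ends 28
cpu at 28 (size 4, align 2) → ends 32
lock at 32 (size 1, align 1) → ends 33
pad 1 to align 2 for prio
prio at 34 (size 2, align 2) → ends 36
gid at 36 (size 4, align 2) → ends 40
state at 40 (size 8, align 2) → ends 48
total 48 bytes, alignment 2

48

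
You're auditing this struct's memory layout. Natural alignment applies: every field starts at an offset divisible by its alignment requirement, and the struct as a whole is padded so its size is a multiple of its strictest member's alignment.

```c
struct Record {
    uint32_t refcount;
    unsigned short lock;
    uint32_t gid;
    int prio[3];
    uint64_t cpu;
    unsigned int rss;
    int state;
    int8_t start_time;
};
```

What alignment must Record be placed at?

member alignments: refcount=4, lock=2, gid=4, prio=4, cpu=8, rss=4, state=4, start_time=1
max = 8

8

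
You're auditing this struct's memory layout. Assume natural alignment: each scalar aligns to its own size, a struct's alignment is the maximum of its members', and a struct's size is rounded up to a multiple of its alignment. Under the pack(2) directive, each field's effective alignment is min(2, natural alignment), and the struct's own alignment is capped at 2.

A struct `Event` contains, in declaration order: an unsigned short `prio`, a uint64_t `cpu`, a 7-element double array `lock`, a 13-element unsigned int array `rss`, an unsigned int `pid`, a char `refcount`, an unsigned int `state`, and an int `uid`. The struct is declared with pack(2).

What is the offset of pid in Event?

@0: prio [2B, align 2] → 2
@2: cpu [8B, align 2] → 10
@10: lock [56B, align 2] → 66
@66: rss [52B, align 2] → 118
@118: pid [4B, align 2] → 122

118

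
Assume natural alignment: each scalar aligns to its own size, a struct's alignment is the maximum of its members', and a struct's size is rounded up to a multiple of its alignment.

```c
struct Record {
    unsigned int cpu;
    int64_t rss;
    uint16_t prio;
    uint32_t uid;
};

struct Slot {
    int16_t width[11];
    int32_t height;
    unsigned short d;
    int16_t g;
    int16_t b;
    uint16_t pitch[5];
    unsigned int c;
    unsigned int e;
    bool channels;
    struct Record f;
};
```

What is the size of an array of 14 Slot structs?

1120

Record: 0..4  cpu  (4B, 4-aligned); 4..8  -- padding (4B); 8..16  rss  (8B, 8-aligned); 16..18  prio  (2B, 2-aligned); 18..20  -- padding (2B); 20..24  uid  (4B, 4-aligned); sizeof = 24, alignof = 8
0..22  width  (22B, 2-aligned)
22..24  -- padding (2B)
24..28  height  (4B, 4-aligned)
28..30  d  (2B, 2-aligned)
30..32  g  (2B, 2-aligned)
32..34  b  (2B, 2-aligned)
34..44  pitch  (10B, 2-aligned)
44..48  c  (4B, 4-aligned)
48..52  e  (4B, 4-aligned)
52..53  channels  (1B, 1-aligned)
53..56  -- padding (3B)
56..80  f  (24B, 8-aligned)
sizeof = 80, alignof = 8
array of 14: 14 × 80 = 1120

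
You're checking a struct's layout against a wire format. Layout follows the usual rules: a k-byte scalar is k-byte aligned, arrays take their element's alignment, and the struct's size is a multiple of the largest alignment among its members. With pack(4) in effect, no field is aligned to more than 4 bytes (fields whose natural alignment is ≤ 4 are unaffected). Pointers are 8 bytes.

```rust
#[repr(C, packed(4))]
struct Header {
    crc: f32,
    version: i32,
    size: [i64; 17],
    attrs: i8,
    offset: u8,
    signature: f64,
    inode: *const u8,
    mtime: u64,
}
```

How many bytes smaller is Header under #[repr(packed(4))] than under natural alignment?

4

natural layout:
  0..4  crc  (4B, 4-aligned)
  4..8  version  (4B, 4-aligned)
  8..144  size  (136B, 8-aligned)
  144..145  attrs  (1B, 1-aligned)
  145..146  offset  (1B, 1-aligned)
  146..152  -- padding (6B)
  152..160  signature  (8B, 8-aligned)
  160..168  inode  (8B, 8-aligned)
  168..176  mtime  (8B, 8-aligned)
  sizeof = 176, alignof = 8
packed(4) layout:
  0..4  crc  (4B, 4-aligned)
  4..8  version  (4B, 4-aligned)
  8..144  size  (136B, 4-aligned)
  144..145  attrs  (1B, 1-aligned)
  145..146  offset  (1B, 1-aligned)
  146..148  -- padding (2B)
  148..156  signature  (8B, 4-aligned)
  156..164  inode  (8B, 4-aligned)
  164..172  mtime  (8B, 4-aligned)
  sizeof = 172, alignof = 4
176 − 172 = 4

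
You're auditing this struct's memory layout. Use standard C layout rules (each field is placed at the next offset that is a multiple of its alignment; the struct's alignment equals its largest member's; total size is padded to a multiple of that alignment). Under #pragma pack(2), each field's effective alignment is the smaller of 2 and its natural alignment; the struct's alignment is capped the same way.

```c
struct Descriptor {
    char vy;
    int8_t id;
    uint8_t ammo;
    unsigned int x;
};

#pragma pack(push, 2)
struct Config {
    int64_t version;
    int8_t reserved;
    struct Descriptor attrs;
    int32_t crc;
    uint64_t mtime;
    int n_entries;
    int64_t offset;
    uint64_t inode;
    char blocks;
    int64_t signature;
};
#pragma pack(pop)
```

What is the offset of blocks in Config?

50

Descriptor: vy at 0 (size 1, align 1) → ends 1; id at 1 (size 1, align 1) → ends 2; ammo at 2 (size 1, align 1) → ends 3; pad 1 to align 4 for x; x at 4 (size 4, align 4) → ends 8; total 8 bytes, alignment 4
version at 0 (size 8, align 2) → ends 8
reserved at 8 (size 1, align 1) → ends 9
pad 1 to align 2 for attrs
attrs at 10 (size 8, align 2) → ends 18
crc at 18 (size 4, align 2) → ends 22
mtime at 22 (size 8, align 2) → ends 30
n_entries at 30 (size 4, align 2) → ends 34
offset at 34 (size 8, align 2) → ends 42
inode at 42 (size 8, align 2) → ends 50
blocks at 50 (size 1, align 1) → ends 51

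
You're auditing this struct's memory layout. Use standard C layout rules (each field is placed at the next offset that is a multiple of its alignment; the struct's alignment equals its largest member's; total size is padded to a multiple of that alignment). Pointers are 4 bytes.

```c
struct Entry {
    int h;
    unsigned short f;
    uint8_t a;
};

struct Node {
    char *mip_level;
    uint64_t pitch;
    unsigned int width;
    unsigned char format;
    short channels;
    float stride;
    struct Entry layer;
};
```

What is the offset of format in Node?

Entry: 0..4  h  (4B, 4-aligned); 4..6  f  (2B, 2-aligned); 6..7  a  (1B, 1-aligned); 7..8  -- tail padding (1B); sizeof = 8, alignof = 4
0..4  mip_level  (4B, 4-aligned)
4..8  -- padding (4B)
8..16  pitch  (8B, 8-aligned)
16..20  width  (4B, 4-aligned)
20..21  format  (1B, 1-aligned)

20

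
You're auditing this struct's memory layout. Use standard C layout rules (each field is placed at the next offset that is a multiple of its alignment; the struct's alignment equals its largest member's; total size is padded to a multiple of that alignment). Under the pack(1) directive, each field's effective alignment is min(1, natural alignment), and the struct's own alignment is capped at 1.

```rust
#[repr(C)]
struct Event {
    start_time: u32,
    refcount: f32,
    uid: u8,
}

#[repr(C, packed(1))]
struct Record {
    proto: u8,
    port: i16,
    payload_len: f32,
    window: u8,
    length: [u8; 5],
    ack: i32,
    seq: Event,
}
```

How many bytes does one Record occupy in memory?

29

Event: 0..4  start_time  (4B, 4-aligned); 4..8  refcount  (4B, 4-aligned); 8..9  uid  (1B, 1-aligned); 9..12  -- tail padding (3B); sizeof = 12, alignof = 4
0..1  proto  (1B, 1-aligned)
1..3  port  (2B, 1-aligned)
3..7  payload_len  (4B, 1-aligned)
7..8  window  (1B, 1-aligned)
8..13  length  (5B, 1-aligned)
13..17  ack  (4B, 1-aligned)
17..29  seq  (12B, 1-aligned)
sizeof = 29, alignof = 1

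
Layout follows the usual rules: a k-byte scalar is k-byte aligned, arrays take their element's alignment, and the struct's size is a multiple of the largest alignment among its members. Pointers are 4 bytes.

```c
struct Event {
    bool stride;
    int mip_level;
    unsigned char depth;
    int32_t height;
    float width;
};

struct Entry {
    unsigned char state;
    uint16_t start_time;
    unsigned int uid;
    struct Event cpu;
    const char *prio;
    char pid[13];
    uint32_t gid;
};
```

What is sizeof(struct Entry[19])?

Event: 0..1  stride  (1B, 1-aligned); 1..4  -- padding (3B); 4..8  mip_level  (4B, 4-aligned); 8..9  depth  (1B, 1-aligned); 9..12  -- padding (3B); 12..16  height  (4B, 4-aligned); 16..20  width  (4B, 4-aligned); sizeof = 20, alignof = 4
0..1  state  (1B, 1-aligned)
1..2  -- padding (1B)
2..4  start_time  (2B, 2-aligned)
4..8  uid  (4B, 4-aligned)
8..28  cpu  (20B, 4-aligned)
28..32  prio  (4B, 4-aligned)
32..45  pid  (13B, 1-aligned)
45..48  -- padding (3B)
48..52  gid  (4B, 4-aligned)
sizeof = 52, alignof = 4
array of 19: 19 × 52 = 988

988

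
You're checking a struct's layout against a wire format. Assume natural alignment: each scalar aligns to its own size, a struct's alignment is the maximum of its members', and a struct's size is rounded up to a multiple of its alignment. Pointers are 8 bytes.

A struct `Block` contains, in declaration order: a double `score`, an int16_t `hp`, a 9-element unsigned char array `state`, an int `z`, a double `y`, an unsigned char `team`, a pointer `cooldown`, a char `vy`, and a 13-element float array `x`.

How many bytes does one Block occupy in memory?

@0: score [8B, align 8] → 8
@8: hp [2B, align 2] → 10
@10: state [9B, align 1] → 19
+1 pad (align 4)
@20: z [4B, align 4] → 24
@24: y [8B, align 8] → 32
@32: team [1B, align 1] → 33
+7 pad (align 8)
@40: cooldown [8B, align 8] → 48
@48: vy [1B, align 1] → 49
+3 pad (align 4)
@52: x [52B, align 4] → 104
size 104, align 8

104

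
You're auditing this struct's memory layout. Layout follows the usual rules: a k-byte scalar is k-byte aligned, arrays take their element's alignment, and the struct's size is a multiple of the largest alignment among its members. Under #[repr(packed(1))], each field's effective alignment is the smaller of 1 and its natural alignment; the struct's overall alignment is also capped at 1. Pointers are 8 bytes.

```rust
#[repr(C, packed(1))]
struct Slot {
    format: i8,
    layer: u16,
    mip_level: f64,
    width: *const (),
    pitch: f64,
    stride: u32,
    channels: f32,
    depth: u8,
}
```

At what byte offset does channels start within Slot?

0..1  format  (1B, 1-aligned)
1..3  layer  (2B, 1-aligned)
3..11  mip_level  (8B, 1-aligned)
11..19  width  (8B, 1-aligned)
19..27  pitch  (8B, 1-aligned)
27..31  stride  (4B, 1-aligned)
31..35  channels  (4B, 1-aligned)

31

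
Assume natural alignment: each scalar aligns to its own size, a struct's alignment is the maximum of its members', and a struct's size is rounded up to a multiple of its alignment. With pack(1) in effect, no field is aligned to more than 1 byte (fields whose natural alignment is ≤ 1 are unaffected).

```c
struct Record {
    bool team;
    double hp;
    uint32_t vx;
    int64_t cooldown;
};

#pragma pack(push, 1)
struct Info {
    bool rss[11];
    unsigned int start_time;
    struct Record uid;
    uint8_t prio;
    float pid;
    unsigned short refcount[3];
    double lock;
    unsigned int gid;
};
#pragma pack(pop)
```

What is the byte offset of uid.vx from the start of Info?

Record: @0: team [1B, align 1] → 1; +7 pad (align 8); @8: hp [8B, align 8] → 16; @16: vx [4B, align 4] → 20; +4 pad (align 8); @24: cooldown [8B, align 8] → 32; size 32, align 8
@0: rss [11B, align 1] → 11
@11: start_time [4B, align 1] → 15
@15: uid [32B, align 1] → 47
within Record: vx at 16
15 + 16 = 31

31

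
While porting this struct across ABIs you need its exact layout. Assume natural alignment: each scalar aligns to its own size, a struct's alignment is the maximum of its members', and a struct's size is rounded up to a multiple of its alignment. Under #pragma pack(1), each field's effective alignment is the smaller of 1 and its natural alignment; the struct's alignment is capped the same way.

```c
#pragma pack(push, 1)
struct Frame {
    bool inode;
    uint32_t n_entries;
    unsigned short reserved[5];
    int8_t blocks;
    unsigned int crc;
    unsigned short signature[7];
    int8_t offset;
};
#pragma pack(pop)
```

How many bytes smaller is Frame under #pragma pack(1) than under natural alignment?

5

natural layout:
  inode at 0 (size 1, align 1) → ends 1
  pad 3 to align 4 for n_entries
  n_entries at 4 (size 4, align 4) → ends 8
  reserved at 8 (size 10, align 2) → ends 18
  blocks at 18 (size 1, align 1) → ends 19
  pad 1 to align 4 for crc
  crc at 20 (size 4, align 4) → ends 24
  signature at 24 (size 14, align 2) → ends 38
  offset at 38 (size 1, align 1) → ends 39
  tail pad 1 to reach multiple of 4
  total 40 bytes, alignment 4
packed(1) layout:
  inode at 0 (size 1, align 1) → ends 1
  n_entries at 1 (size 4, align 1) → ends 5
  reserved at 5 (size 10, align 1) → ends 15
  blocks at 15 (size 1, align 1) → ends 16
  crc at 16 (size 4, align 1) → ends 20
  signature at 20 (size 14, align 1) → ends 34
  offset at 34 (size 1, align 1) → ends 35
  total 35 bytes, alignment 1
40 − 35 = 5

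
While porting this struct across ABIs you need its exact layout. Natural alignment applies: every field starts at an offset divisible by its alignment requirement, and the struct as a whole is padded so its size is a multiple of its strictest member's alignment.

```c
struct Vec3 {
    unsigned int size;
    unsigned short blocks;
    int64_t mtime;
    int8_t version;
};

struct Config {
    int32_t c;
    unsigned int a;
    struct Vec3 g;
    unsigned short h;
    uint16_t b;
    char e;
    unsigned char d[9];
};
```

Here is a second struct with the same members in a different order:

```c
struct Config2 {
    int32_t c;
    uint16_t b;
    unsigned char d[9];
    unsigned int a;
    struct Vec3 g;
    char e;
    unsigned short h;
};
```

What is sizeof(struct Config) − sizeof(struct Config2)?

-8

Vec3: @0: size [4B, align 4] → 4; @4: blocks [2B, align 2] → 6; +2 pad (align 8); @8: mtime [8B, align 8] → 16; @16: version [1B, align 1] → 17; +7 tail pad (align 8); size 24, align 8
@0: c [4B, align 4] → 4
@4: a [4B, align 4] → 8
@8: g [24B, align 8] → 32
@32: h [2B, align 2] → 34
@34: b [2B, align 2] → 36
@36: e [1B, align 1] → 37
@37: d [9B, align 1] → 46
+2 tail pad (align 8)
size 48, align 8
— Config2 —
@0: c [4B, align 4] → 4
@4: b [2B, align 2] → 6
@6: d [9B, align 1] → 15
+1 pad (align 4)
@16: a [4B, align 4] → 20
+4 pad (align 8)
@24: g [24B, align 8] → 48
@48: e [1B, align 1] → 49
+1 pad (align 2)
@50: h [2B, align 2] → 52
+4 tail pad (align 8)
size 56, align 8
48 − 56 = -8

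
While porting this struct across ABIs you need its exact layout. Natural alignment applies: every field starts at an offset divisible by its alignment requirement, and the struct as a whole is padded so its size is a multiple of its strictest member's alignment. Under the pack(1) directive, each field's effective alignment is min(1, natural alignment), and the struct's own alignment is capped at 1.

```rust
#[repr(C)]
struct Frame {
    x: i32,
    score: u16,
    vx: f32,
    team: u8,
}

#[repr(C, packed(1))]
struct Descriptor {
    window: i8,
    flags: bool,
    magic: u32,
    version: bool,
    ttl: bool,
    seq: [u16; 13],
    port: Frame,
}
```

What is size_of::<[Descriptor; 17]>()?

850

Frame: x at 0 (size 4, align 4) → ends 4; score at 4 (size 2, align 2) → ends 6; pad 2 to align 4 for vx; vx at 8 (size 4, align 4) → ends 12; team at 12 (size 1, align 1) → ends 13; tail pad 3 to reach multiple of 4; total 16 bytes, alignment 4
window at 0 (size 1, align 1) → ends 1
flags at 1 (size 1, align 1) → ends 2
magic at 2 (size 4, align 1) → ends 6
version at 6 (size 1, align 1) → ends 7
ttl at 7 (size 1, align 1) → ends 8
seq at 8 (size 26, align 1) → ends 34
port at 34 (size 16, align 1) → ends 50
total 50 bytes, alignment 1
array of 17: 17 × 50 = 850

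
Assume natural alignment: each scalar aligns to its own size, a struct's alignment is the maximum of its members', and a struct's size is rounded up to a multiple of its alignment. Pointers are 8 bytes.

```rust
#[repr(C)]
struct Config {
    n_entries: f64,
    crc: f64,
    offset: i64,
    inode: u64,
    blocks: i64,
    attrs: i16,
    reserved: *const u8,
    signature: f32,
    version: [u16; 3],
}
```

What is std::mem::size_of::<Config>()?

72 bytes

@0: n_entries [8B, align 8] → 8
@8: crc [8B, align 8] → 16
@16: offset [8B, align 8] → 24
@24: inode [8B, align 8] → 32
@32: blocks [8B, align 8] → 40
@40: attrs [2B, align 2] → 42
+6 pad (align 8)
@48: reserved [8B, align 8] → 56
@56: signature [4B, align 4] → 60
@60: version [6B, align 2] → 66
+6 tail pad (align 8)
size 72, align 8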